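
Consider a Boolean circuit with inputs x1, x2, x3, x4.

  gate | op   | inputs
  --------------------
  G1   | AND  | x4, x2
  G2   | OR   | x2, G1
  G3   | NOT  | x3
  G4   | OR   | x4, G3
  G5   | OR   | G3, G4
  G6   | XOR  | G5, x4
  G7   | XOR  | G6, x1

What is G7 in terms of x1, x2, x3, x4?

G3 = NOT x3
G4 = x4 OR G3 = x4 OR NOT x3
G5 = G3 OR G4 = NOT x3 OR (x4 OR NOT x3)
G6 = G5 XOR x4 = (NOT x3 OR (x4 OR NOT x3)) XOR x4
G7 = G6 XOR x1 = ((NOT x3 OR (x4 OR NOT x3)) XOR x4) XOR x1

((NOT x3 OR (x4 OR NOT x3)) XOR x4) XOR x1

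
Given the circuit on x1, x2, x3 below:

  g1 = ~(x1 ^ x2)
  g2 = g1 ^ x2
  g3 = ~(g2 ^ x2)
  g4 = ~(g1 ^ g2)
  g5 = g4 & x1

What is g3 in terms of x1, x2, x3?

~(((~(x1 ^ x2)) ^ x2) ^ x2)

g1 = ~(x1 ^ x2)
g2 = g1 ^ x2 = (~(x1 ^ x2)) ^ x2
g3 = ~(g2 ^ x2) = ~(((~(x1 ^ x2)) ^ x2) ^ x2)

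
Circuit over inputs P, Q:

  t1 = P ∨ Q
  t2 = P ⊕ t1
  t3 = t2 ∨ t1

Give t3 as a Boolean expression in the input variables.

t1 = P ∨ Q
t2 = P ⊕ t1 = P ⊕ (P ∨ Q)
t3 = t2 ∨ t1 = (P ⊕ (P ∨ Q)) ∨ (P ∨ Q)

(P ⊕ (P ∨ Q)) ∨ (P ∨ Q)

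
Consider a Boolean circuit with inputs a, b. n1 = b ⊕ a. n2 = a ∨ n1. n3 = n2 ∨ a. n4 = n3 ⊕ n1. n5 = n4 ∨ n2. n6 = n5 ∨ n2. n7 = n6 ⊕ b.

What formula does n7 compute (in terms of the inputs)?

(((((a ∨ (b ⊕ a)) ∨ a) ⊕ (b ⊕ a)) ∨ (a ∨ (b ⊕ a))) ∨ (a ∨ (b ⊕ a))) ⊕ b

n1 = b ⊕ a
n2 = a ∨ n1 = a ∨ (b ⊕ a)
n3 = n2 ∨ a = (a ∨ (b ⊕ a)) ∨ a
n4 = n3 ⊕ n1 = ((a ∨ (b ⊕ a)) ∨ a) ⊕ (b ⊕ a)
n5 = n4 ∨ n2 = (((a ∨ (b ⊕ a)) ∨ a) ⊕ (b ⊕ a)) ∨ (a ∨ (b ⊕ a))
n6 = n5 ∨ n2 = ((((a ∨ (b ⊕ a)) ∨ a) ⊕ (b ⊕ a)) ∨ (a ∨ (b ⊕ a))) ∨ (a ∨ (b ⊕ a))
n7 = n6 ⊕ b = (((((a ∨ (b ⊕ a)) ∨ a) ⊕ (b ⊕ a)) ∨ (a ∨ (b ⊕ a))) ∨ (a ∨ (b ⊕ a))) ⊕ b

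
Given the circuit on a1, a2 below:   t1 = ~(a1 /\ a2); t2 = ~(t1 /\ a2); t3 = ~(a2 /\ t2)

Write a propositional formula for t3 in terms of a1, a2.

t1 = ~(a1 /\ a2)
t2 = ~(t1 /\ a2) = ~((~(a1 /\ a2)) /\ a2)
t3 = ~(a2 /\ t2) = ~(a2 /\ (~((~(a1 /\ a2)) /\ a2)))

~(a2 /\ (~((~(a1 /\ a2)) /\ a2)))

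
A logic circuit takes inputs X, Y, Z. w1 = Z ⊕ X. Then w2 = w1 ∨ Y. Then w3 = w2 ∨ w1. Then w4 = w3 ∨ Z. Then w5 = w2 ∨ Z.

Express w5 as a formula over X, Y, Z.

w1 = Z ⊕ X
w2 = w1 ∨ Y = (Z ⊕ X) ∨ Y
w5 = w2 ∨ Z = ((Z ⊕ X) ∨ Y) ∨ Z

((Z ⊕ X) ∨ Y) ∨ Z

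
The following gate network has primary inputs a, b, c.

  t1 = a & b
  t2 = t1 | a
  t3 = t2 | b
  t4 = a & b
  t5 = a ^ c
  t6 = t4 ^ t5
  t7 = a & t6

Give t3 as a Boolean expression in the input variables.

((a & b) | a) | b

t1 = a & b
t2 = t1 | a = (a & b) | a
t3 = t2 | b = ((a & b) | a) | b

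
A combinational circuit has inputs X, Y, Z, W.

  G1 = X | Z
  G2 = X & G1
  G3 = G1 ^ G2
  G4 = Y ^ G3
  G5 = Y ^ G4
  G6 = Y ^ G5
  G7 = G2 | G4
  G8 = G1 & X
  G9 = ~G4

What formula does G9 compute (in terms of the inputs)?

G1 = X | Z
G2 = X & G1 = X & (X | Z)
G3 = G1 ^ G2 = (X | Z) ^ (X & (X | Z))
G4 = Y ^ G3 = Y ^ ((X | Z) ^ (X & (X | Z)))
G9 = ~G4 = ~(Y ^ ((X | Z) ^ (X & (X | Z))))

~(Y ^ ((X | Z) ^ (X & (X | Z))))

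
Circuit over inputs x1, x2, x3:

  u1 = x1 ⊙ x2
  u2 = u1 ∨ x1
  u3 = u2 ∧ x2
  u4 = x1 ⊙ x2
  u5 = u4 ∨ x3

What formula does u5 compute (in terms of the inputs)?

u4 = x1 ⊙ x2
u5 = u4 ∨ x3 = (x1 ⊙ x2) ∨ x3

(x1 ⊙ x2) ∨ x3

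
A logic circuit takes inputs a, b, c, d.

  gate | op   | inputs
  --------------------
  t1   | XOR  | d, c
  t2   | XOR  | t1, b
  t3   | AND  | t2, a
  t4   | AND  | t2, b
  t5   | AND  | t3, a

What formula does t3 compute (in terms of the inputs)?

((d XOR c) XOR b) AND a

t1 = d XOR c
t2 = t1 XOR b = (d XOR c) XOR b
t3 = t2 AND a = ((d XOR c) XOR b) AND a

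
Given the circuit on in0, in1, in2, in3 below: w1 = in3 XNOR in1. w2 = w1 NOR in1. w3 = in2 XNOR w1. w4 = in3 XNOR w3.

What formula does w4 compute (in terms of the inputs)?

w1 = in3 XNOR in1
w3 = in2 XNOR w1 = in2 XNOR (in3 XNOR in1)
w4 = in3 XNOR w3 = in3 XNOR (in2 XNOR (in3 XNOR in1))

in3 XNOR (in2 XNOR (in3 XNOR in1))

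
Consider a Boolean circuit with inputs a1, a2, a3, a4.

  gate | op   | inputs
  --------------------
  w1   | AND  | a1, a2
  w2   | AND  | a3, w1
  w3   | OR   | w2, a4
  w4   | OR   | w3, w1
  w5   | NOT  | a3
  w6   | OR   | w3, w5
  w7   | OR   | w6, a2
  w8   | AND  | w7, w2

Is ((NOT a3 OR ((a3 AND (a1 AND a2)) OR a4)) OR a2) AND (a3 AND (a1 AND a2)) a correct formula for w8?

w1 = a1 AND a2
w2 = a3 AND w1 = a3 AND (a1 AND a2)
w3 = w2 OR a4 = (a3 AND (a1 AND a2)) OR a4
w5 = NOT a3
w6 = w3 OR w5 = ((a3 AND (a1 AND a2)) OR a4) OR NOT a3
w7 = w6 OR a2 = (((a3 AND (a1 AND a2)) OR a4) OR NOT a3) OR a2
w8 = w7 AND w2 = ((((a3 AND (a1 AND a2)) OR a4) OR NOT a3) OR a2) AND (a3 AND (a1 AND a2))
At a1=0, a2=0, a3=0, a4=0: circuit gives 0, formula gives 0.
At a1=1, a2=1, a3=1, a4=0: circuit gives 1, formula gives 1.
Agrees on all 16 inputs.

Yes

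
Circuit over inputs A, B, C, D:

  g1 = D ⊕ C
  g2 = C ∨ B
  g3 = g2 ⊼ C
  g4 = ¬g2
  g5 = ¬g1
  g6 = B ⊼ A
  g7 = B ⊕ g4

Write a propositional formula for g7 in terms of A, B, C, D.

B ⊕ ¬(C ∨ B)

g2 = C ∨ B
g4 = ¬g2 = ¬(C ∨ B)
g7 = B ⊕ g4 = B ⊕ ¬(C ∨ B)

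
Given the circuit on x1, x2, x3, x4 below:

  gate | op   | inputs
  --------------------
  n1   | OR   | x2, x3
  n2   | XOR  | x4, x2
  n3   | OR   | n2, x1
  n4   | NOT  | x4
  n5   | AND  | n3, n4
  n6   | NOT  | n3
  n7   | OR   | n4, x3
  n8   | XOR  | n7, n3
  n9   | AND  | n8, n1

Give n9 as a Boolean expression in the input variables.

n1 = x2 OR x3
n2 = x4 XOR x2
n3 = n2 OR x1 = (x4 XOR x2) OR x1
n4 = NOT x4
n7 = n4 OR x3 = NOT x4 OR x3
n8 = n7 XOR n3 = (NOT x4 OR x3) XOR ((x4 XOR x2) OR x1)
n9 = n8 AND n1 = ((NOT x4 OR x3) XOR ((x4 XOR x2) OR x1)) AND (x2 OR x3)

((NOT x4 OR x3) XOR ((x4 XOR x2) OR x1)) AND (x2 OR x3)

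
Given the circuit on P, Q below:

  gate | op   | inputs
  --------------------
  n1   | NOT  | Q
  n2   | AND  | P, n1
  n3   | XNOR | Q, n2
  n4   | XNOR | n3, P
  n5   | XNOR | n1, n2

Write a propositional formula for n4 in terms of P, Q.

(Q XNOR (P AND NOT Q)) XNOR P

n1 = NOT Q
n2 = P AND n1 = P AND NOT Q
n3 = Q XNOR n2 = Q XNOR (P AND NOT Q)
n4 = n3 XNOR P = (Q XNOR (P AND NOT Q)) XNOR P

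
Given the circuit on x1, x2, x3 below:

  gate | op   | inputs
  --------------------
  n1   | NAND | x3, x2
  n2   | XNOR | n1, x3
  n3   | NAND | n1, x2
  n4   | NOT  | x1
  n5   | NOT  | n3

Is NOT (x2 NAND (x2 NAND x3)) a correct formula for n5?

Yes

n1 = x3 NAND x2
n3 = n1 NAND x2 = (x3 NAND x2) NAND x2
n5 = NOT n3 = NOT ((x3 NAND x2) NAND x2)
At x1=0, x2=0, x3=0: circuit gives 0, formula gives 0.
At x1=0, x2=1, x3=0: circuit gives 1, formula gives 1.
Agrees on all 8 inputs.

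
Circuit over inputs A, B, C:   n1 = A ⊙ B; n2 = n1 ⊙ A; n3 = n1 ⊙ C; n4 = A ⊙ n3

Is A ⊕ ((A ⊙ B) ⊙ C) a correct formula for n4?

n1 = A ⊙ B
n3 = n1 ⊙ C = (A ⊙ B) ⊙ C
n4 = A ⊙ n3 = A ⊙ ((A ⊙ B) ⊙ C)
At A=0, B=0, C=0: circuit gives 1, formula gives 0.

No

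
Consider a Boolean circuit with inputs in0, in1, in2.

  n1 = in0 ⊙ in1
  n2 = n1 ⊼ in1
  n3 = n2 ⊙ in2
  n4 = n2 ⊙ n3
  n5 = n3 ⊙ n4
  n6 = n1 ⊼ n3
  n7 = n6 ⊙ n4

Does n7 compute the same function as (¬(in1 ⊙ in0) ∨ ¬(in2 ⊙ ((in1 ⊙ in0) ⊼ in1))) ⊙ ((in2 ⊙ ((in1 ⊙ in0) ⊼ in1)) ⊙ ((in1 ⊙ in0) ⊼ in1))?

Yes

n1 = in0 ⊙ in1
n2 = n1 ⊼ in1 = (in0 ⊙ in1) ⊼ in1
n3 = n2 ⊙ in2 = ((in0 ⊙ in1) ⊼ in1) ⊙ in2
n4 = n2 ⊙ n3 = ((in0 ⊙ in1) ⊼ in1) ⊙ (((in0 ⊙ in1) ⊼ in1) ⊙ in2)
n6 = n1 ⊼ n3 = (in0 ⊙ in1) ⊼ (((in0 ⊙ in1) ⊼ in1) ⊙ in2)
n7 = n6 ⊙ n4 = ((in0 ⊙ in1) ⊼ (((in0 ⊙ in1) ⊼ in1) ⊙ in2)) ⊙ (((in0 ⊙ in1) ⊼ in1) ⊙ (((in0 ⊙ in1) ⊼ in1) ⊙ in2))
At in0=0, in1=0, in2=0: circuit gives 0, formula gives 0.
At in0=0, in1=1, in2=1: circuit gives 1, formula gives 1.
Agrees on all 8 inputs.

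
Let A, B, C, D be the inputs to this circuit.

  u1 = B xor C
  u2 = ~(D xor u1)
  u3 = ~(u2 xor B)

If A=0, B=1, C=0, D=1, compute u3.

1

u1 = 1 xor 0 = 1
u2 = ~(1 xor 1) = 1
u3 = ~(1 xor 1) = 1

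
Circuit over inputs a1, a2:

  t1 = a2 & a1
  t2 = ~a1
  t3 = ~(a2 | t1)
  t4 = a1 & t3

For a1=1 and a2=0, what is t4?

1

t1 = 0 & 1 = 0
t3 = ~(0 | 0) = 1
t4 = 1 & 1 = 1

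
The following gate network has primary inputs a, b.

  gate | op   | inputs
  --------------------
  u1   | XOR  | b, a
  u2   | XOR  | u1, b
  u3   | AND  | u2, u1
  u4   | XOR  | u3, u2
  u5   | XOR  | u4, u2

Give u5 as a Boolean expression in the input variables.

((((b XOR a) XOR b) AND (b XOR a)) XOR ((b XOR a) XOR b)) XOR ((b XOR a) XOR b)

u1 = b XOR a
u2 = u1 XOR b = (b XOR a) XOR b
u3 = u2 AND u1 = ((b XOR a) XOR b) AND (b XOR a)
u4 = u3 XOR u2 = (((b XOR a) XOR b) AND (b XOR a)) XOR ((b XOR a) XOR b)
u5 = u4 XOR u2 = ((((b XOR a) XOR b) AND (b XOR a)) XOR ((b XOR a) XOR b)) XOR ((b XOR a) XOR b)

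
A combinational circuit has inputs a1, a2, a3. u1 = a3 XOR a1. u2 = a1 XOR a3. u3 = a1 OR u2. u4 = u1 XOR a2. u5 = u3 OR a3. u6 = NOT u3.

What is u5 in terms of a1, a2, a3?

u2 = a1 XOR a3
u3 = a1 OR u2 = a1 OR (a1 XOR a3)
u5 = u3 OR a3 = (a1 OR (a1 XOR a3)) OR a3

(a1 OR (a1 XOR a3)) OR a3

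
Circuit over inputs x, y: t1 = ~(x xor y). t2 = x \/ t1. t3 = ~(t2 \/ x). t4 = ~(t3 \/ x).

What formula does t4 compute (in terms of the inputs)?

t1 = ~(x xor y)
t2 = x \/ t1 = x \/ (~(x xor y))
t3 = ~(t2 \/ x) = ~((x \/ (~(x xor y))) \/ x)
t4 = ~(t3 \/ x) = ~((~((x \/ (~(x xor y))) \/ x)) \/ x)

~((~((x \/ (~(x xor y))) \/ x)) \/ x)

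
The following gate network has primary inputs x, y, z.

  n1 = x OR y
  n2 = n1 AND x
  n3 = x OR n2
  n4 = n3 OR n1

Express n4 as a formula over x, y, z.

n1 = x OR y
n2 = n1 AND x = (x OR y) AND x
n3 = x OR n2 = x OR ((x OR y) AND x)
n4 = n3 OR n1 = (x OR ((x OR y) AND x)) OR (x OR y)

(x OR ((x OR y) AND x)) OR (x OR y)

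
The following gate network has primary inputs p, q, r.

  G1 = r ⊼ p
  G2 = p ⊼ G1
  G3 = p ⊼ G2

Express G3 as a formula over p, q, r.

p ⊼ (p ⊼ (r ⊼ p))

G1 = r ⊼ p
G2 = p ⊼ G1 = p ⊼ (r ⊼ p)
G3 = p ⊼ G2 = p ⊼ (p ⊼ (r ⊼ p))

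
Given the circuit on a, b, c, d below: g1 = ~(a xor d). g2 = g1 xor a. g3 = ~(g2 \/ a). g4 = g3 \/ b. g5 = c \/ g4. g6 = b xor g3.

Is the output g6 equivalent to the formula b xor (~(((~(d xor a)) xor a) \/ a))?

g1 = ~(a xor d)
g2 = g1 xor a = (~(a xor d)) xor a
g3 = ~(g2 \/ a) = ~(((~(a xor d)) xor a) \/ a)
g6 = b xor g3 = b xor (~(((~(a xor d)) xor a) \/ a))
At a=0, b=0, c=0, d=0: circuit gives 0, formula gives 0.
At a=0, b=0, c=0, d=1: circuit gives 1, formula gives 1.
Agrees on all 16 inputs.

Yes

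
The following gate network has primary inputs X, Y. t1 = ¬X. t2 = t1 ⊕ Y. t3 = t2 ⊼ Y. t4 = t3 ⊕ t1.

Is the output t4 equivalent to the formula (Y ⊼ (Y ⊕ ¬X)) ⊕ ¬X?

Yes

t1 = ¬X
t2 = t1 ⊕ Y = ¬X ⊕ Y
t3 = t2 ⊼ Y = (¬X ⊕ Y) ⊼ Y
t4 = t3 ⊕ t1 = ((¬X ⊕ Y) ⊼ Y) ⊕ ¬X
At X=0, Y=0: circuit gives 0, formula gives 0.
At X=1, Y=0: circuit gives 1, formula gives 1.
Agrees on all 4 inputs.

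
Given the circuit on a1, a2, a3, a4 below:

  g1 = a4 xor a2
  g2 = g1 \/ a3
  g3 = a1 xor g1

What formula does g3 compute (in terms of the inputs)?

a1 xor (a4 xor a2)

g1 = a4 xor a2
g3 = a1 xor g1 = a1 xor (a4 xor a2)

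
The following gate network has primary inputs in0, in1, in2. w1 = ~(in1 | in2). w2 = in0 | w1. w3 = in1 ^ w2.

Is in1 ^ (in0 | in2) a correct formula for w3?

No

w1 = ~(in1 | in2)
w2 = in0 | w1 = in0 | (~(in1 | in2))
w3 = in1 ^ w2 = in1 ^ (in0 | (~(in1 | in2)))
At in0=0, in1=0, in2=0: circuit gives 1, formula gives 0.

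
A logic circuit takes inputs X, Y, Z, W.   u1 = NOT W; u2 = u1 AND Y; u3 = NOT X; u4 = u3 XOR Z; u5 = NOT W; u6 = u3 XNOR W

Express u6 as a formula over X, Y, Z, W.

u3 = NOT X
u6 = u3 XNOR W = NOT X XNOR W

NOT X XNOR W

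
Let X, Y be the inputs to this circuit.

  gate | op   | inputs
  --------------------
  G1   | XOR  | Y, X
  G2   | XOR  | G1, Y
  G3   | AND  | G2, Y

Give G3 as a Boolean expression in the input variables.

((Y XOR X) XOR Y) AND Y

G1 = Y XOR X
G2 = G1 XOR Y = (Y XOR X) XOR Y
G3 = G2 AND Y = ((Y XOR X) XOR Y) AND Y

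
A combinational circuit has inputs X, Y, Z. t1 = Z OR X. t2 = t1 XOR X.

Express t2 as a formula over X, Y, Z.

t1 = Z OR X
t2 = t1 XOR X = (Z OR X) XOR X

(Z OR X) XOR X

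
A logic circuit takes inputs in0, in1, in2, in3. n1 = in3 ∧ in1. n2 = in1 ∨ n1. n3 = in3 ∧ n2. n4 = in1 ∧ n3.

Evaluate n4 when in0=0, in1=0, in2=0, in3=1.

0

n1 = 1 ∧ 0 = 0
n2 = 0 ∨ 0 = 0
n3 = 1 ∧ 0 = 0
n4 = 0 ∧ 0 = 0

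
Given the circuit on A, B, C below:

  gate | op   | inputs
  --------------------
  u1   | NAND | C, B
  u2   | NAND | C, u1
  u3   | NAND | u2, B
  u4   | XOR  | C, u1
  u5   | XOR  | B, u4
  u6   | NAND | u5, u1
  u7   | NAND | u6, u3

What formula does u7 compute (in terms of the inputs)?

((B XOR (C XOR (C NAND B))) NAND (C NAND B)) NAND ((C NAND (C NAND B)) NAND B)

u1 = C NAND B
u2 = C NAND u1 = C NAND (C NAND B)
u3 = u2 NAND B = (C NAND (C NAND B)) NAND B
u4 = C XOR u1 = C XOR (C NAND B)
u5 = B XOR u4 = B XOR (C XOR (C NAND B))
u6 = u5 NAND u1 = (B XOR (C XOR (C NAND B))) NAND (C NAND B)
u7 = u6 NAND u3 = ((B XOR (C XOR (C NAND B))) NAND (C NAND B)) NAND ((C NAND (C NAND B)) NAND B)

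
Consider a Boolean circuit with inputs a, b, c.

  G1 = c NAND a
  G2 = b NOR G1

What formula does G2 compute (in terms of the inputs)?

G1 = c NAND a
G2 = b NOR G1 = b NOR (c NAND a)

b NOR (c NAND a)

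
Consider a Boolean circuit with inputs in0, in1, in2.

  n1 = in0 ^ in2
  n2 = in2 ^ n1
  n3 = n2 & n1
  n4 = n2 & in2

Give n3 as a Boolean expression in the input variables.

n1 = in0 ^ in2
n2 = in2 ^ n1 = in2 ^ (in0 ^ in2)
n3 = n2 & n1 = (in2 ^ (in0 ^ in2)) & (in0 ^ in2)

(in2 ^ (in0 ^ in2)) & (in0 ^ in2)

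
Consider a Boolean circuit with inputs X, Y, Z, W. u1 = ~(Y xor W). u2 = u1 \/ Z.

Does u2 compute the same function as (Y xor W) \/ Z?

u1 = ~(Y xor W)
u2 = u1 \/ Z = (~(Y xor W)) \/ Z
At X=0, Y=0, Z=0, W=0: circuit gives 1, formula gives 0.

No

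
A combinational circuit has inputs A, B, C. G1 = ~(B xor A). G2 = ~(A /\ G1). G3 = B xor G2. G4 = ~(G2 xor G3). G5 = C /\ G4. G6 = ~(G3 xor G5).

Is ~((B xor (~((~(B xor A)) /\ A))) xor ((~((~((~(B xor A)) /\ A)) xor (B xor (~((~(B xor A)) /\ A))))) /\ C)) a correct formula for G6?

Yes

G1 = ~(B xor A)
G2 = ~(A /\ G1) = ~(A /\ (~(B xor A)))
G3 = B xor G2 = B xor (~(A /\ (~(B xor A))))
G4 = ~(G2 xor G3) = ~((~(A /\ (~(B xor A)))) xor (B xor (~(A /\ (~(B xor A))))))
G5 = C /\ G4 = C /\ (~((~(A /\ (~(B xor A)))) xor (B xor (~(A /\ (~(B xor A)))))))
G6 = ~(G3 xor G5) = ~((B xor (~(A /\ (~(B xor A))))) xor (C /\ (~((~(A /\ (~(B xor A)))) xor (B xor (~(A /\ (~(B xor A)))))))))
At A=0, B=0, C=0: circuit gives 0, formula gives 0.
At A=0, B=0, C=1: circuit gives 1, formula gives 1.
Agrees on all 8 inputs.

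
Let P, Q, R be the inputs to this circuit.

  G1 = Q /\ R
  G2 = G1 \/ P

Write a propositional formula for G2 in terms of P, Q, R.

G1 = Q /\ R
G2 = G1 \/ P = (Q /\ R) \/ P

(Q /\ R) \/ P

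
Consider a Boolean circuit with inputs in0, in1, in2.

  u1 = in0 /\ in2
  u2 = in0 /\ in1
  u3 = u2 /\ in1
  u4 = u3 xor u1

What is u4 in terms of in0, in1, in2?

u1 = in0 /\ in2
u2 = in0 /\ in1
u3 = u2 /\ in1 = (in0 /\ in1) /\ in1
u4 = u3 xor u1 = ((in0 /\ in1) /\ in1) xor (in0 /\ in2)

((in0 /\ in1) /\ in1) xor (in0 /\ in2)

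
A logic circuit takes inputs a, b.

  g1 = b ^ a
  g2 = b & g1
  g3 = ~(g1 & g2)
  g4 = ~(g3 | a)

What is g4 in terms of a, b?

~((~((b ^ a) & (b & (b ^ a)))) | a)

g1 = b ^ a
g2 = b & g1 = b & (b ^ a)
g3 = ~(g1 & g2) = ~((b ^ a) & (b & (b ^ a)))
g4 = ~(g3 | a) = ~((~((b ^ a) & (b & (b ^ a)))) | a)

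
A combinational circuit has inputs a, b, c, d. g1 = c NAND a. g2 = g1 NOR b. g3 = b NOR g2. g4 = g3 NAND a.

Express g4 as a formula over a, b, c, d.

(b NOR ((c NAND a) NOR b)) NAND a

g1 = c NAND a
g2 = g1 NOR b = (c NAND a) NOR b
g3 = b NOR g2 = b NOR ((c NAND a) NOR b)
g4 = g3 NAND a = (b NOR ((c NAND a) NOR b)) NAND a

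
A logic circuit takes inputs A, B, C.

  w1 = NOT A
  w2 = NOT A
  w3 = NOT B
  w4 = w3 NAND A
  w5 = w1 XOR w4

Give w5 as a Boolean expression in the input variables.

NOT A XOR (NOT B NAND A)

w1 = NOT A
w3 = NOT B
w4 = w3 NAND A = NOT B NAND A
w5 = w1 XOR w4 = NOT A XOR (NOT B NAND A)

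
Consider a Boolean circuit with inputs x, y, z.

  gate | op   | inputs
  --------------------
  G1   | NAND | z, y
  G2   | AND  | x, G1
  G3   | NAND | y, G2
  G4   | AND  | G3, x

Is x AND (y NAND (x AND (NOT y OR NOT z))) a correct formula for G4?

Yes

G1 = z NAND y
G2 = x AND G1 = x AND (z NAND y)
G3 = y NAND G2 = y NAND (x AND (z NAND y))
G4 = G3 AND x = (y NAND (x AND (z NAND y))) AND x
At x=0, y=0, z=0: circuit gives 0, formula gives 0.
At x=1, y=0, z=0: circuit gives 1, formula gives 1.
Agrees on all 8 inputs.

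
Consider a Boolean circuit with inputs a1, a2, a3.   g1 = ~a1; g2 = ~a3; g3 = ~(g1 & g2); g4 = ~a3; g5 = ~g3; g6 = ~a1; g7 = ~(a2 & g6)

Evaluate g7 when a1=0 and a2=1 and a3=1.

0

g6 = ~0 = 1
g7 = ~(1 & 1) = 0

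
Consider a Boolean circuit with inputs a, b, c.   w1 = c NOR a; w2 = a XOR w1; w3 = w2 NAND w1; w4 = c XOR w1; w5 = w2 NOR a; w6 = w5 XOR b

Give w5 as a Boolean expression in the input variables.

(a XOR (c NOR a)) NOR a

w1 = c NOR a
w2 = a XOR w1 = a XOR (c NOR a)
w5 = w2 NOR a = (a XOR (c NOR a)) NOR a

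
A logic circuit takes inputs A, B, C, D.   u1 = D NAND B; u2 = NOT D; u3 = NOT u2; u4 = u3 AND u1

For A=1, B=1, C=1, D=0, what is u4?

u1 = 0 NAND 1 = 1
u2 = NOT 0 = 1
u3 = NOT 1 = 0
u4 = 0 AND 1 = 0

0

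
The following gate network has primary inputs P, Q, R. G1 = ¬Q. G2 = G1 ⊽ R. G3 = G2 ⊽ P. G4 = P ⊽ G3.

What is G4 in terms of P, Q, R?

G1 = ¬Q
G2 = G1 ⊽ R = ¬Q ⊽ R
G3 = G2 ⊽ P = (¬Q ⊽ R) ⊽ P
G4 = P ⊽ G3 = P ⊽ ((¬Q ⊽ R) ⊽ P)

P ⊽ ((¬Q ⊽ R) ⊽ P)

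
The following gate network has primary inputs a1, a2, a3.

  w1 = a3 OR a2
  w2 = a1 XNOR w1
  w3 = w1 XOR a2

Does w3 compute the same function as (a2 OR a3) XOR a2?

w1 = a3 OR a2
w3 = w1 XOR a2 = (a3 OR a2) XOR a2
At a1=0, a2=0, a3=0: circuit gives 0, formula gives 0.
At a1=0, a2=0, a3=1: circuit gives 1, formula gives 1.
Agrees on all 8 inputs.

Yes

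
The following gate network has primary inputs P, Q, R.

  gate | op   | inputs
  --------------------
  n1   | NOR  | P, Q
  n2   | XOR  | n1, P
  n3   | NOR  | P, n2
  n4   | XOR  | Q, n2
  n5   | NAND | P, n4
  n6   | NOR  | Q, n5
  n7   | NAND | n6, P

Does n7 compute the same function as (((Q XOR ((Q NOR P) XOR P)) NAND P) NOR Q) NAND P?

n1 = P NOR Q
n2 = n1 XOR P = (P NOR Q) XOR P
n4 = Q XOR n2 = Q XOR ((P NOR Q) XOR P)
n5 = P NAND n4 = P NAND (Q XOR ((P NOR Q) XOR P))
n6 = Q NOR n5 = Q NOR (P NAND (Q XOR ((P NOR Q) XOR P)))
n7 = n6 NAND P = (Q NOR (P NAND (Q XOR ((P NOR Q) XOR P)))) NAND P
At P=1, Q=0, R=0: circuit gives 0, formula gives 0.
At P=0, Q=0, R=0: circuit gives 1, formula gives 1.
Agrees on all 8 inputs.

Yes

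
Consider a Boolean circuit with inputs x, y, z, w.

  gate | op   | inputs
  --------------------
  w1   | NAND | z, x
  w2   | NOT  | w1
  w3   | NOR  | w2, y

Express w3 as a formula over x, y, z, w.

NOT (z NAND x) NOR y

w1 = z NAND x
w2 = NOT w1 = NOT (z NAND x)
w3 = w2 NOR y = NOT (z NAND x) NOR y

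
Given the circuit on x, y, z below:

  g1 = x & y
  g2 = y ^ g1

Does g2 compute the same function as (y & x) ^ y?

g1 = x & y
g2 = y ^ g1 = y ^ (x & y)
At x=0, y=0, z=0: circuit gives 0, formula gives 0.
At x=0, y=1, z=0: circuit gives 1, formula gives 1.
Agrees on all 8 inputs.

Yes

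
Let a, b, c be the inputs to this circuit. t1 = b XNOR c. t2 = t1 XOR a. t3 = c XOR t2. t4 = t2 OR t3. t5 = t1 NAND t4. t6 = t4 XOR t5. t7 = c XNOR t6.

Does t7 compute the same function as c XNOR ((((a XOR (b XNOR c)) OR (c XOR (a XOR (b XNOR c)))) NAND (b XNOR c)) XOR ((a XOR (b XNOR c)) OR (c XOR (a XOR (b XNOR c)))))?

t1 = b XNOR c
t2 = t1 XOR a = (b XNOR c) XOR a
t3 = c XOR t2 = c XOR ((b XNOR c) XOR a)
t4 = t2 OR t3 = ((b XNOR c) XOR a) OR (c XOR ((b XNOR c) XOR a))
t5 = t1 NAND t4 = (b XNOR c) NAND (((b XNOR c) XOR a) OR (c XOR ((b XNOR c) XOR a)))
t6 = t4 XOR t5 = (((b XNOR c) XOR a) OR (c XOR ((b XNOR c) XOR a))) XOR ((b XNOR c) NAND (((b XNOR c) XOR a) OR (c XOR ((b XNOR c) XOR a))))
t7 = c XNOR t6 = c XNOR ((((b XNOR c) XOR a) OR (c XOR ((b XNOR c) XOR a))) XOR ((b XNOR c) NAND (((b XNOR c) XOR a) OR (c XOR ((b XNOR c) XOR a)))))
At a=0, b=0, c=0: circuit gives 0, formula gives 0.
At a=0, b=1, c=1: circuit gives 1, formula gives 1.
Agrees on all 8 inputs.

Yes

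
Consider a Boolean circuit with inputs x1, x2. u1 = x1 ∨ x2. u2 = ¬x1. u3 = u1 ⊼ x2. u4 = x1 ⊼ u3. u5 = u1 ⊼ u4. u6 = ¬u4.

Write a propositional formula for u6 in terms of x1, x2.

u1 = x1 ∨ x2
u3 = u1 ⊼ x2 = (x1 ∨ x2) ⊼ x2
u4 = x1 ⊼ u3 = x1 ⊼ ((x1 ∨ x2) ⊼ x2)
u6 = ¬u4 = ¬(x1 ⊼ ((x1 ∨ x2) ⊼ x2))

¬(x1 ⊼ ((x1 ∨ x2) ⊼ x2))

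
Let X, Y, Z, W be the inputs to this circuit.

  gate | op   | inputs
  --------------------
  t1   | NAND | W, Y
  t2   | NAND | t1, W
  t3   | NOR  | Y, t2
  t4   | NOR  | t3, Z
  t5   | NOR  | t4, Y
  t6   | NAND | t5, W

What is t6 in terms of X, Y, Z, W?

(((Y NOR ((W NAND Y) NAND W)) NOR Z) NOR Y) NAND W

t1 = W NAND Y
t2 = t1 NAND W = (W NAND Y) NAND W
t3 = Y NOR t2 = Y NOR ((W NAND Y) NAND W)
t4 = t3 NOR Z = (Y NOR ((W NAND Y) NAND W)) NOR Z
t5 = t4 NOR Y = ((Y NOR ((W NAND Y) NAND W)) NOR Z) NOR Y
t6 = t5 NAND W = (((Y NOR ((W NAND Y) NAND W)) NOR Z) NOR Y) NAND W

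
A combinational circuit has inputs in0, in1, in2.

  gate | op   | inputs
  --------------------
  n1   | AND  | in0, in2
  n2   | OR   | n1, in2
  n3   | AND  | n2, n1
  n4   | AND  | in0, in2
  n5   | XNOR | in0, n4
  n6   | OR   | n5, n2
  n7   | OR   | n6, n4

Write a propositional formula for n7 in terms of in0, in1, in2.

n1 = in0 AND in2
n2 = n1 OR in2 = (in0 AND in2) OR in2
n4 = in0 AND in2
n5 = in0 XNOR n4 = in0 XNOR (in0 AND in2)
n6 = n5 OR n2 = (in0 XNOR (in0 AND in2)) OR ((in0 AND in2) OR in2)
n7 = n6 OR n4 = ((in0 XNOR (in0 AND in2)) OR ((in0 AND in2) OR in2)) OR (in0 AND in2)

((in0 XNOR (in0 AND in2)) OR ((in0 AND in2) OR in2)) OR (in0 AND in2)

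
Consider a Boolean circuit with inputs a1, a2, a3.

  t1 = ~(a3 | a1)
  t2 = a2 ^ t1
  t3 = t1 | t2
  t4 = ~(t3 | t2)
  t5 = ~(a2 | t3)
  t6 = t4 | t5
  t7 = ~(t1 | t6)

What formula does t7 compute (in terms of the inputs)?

t1 = ~(a3 | a1)
t2 = a2 ^ t1 = a2 ^ (~(a3 | a1))
t3 = t1 | t2 = (~(a3 | a1)) | (a2 ^ (~(a3 | a1)))
t4 = ~(t3 | t2) = ~(((~(a3 | a1)) | (a2 ^ (~(a3 | a1)))) | (a2 ^ (~(a3 | a1))))
t5 = ~(a2 | t3) = ~(a2 | ((~(a3 | a1)) | (a2 ^ (~(a3 | a1)))))
t6 = t4 | t5 = (~(((~(a3 | a1)) | (a2 ^ (~(a3 | a1)))) | (a2 ^ (~(a3 | a1))))) | (~(a2 | ((~(a3 | a1)) | (a2 ^ (~(a3 | a1))))))
t7 = ~(t1 | t6) = ~((~(a3 | a1)) | ((~(((~(a3 | a1)) | (a2 ^ (~(a3 | a1)))) | (a2 ^ (~(a3 | a1))))) | (~(a2 | ((~(a3 | a1)) | (a2 ^ (~(a3 | a1))))))))

~((~(a3 | a1)) | ((~(((~(a3 | a1)) | (a2 ^ (~(a3 | a1)))) | (a2 ^ (~(a3 | a1))))) | (~(a2 | ((~(a3 | a1)) | (a2 ^ (~(a3 | a1))))))))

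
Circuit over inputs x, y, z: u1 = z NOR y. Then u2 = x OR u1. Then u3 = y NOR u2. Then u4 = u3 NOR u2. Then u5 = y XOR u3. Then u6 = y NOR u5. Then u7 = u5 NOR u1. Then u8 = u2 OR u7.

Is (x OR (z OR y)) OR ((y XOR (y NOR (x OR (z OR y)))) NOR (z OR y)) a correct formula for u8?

u1 = z NOR y
u2 = x OR u1 = x OR (z NOR y)
u3 = y NOR u2 = y NOR (x OR (z NOR y))
u5 = y XOR u3 = y XOR (y NOR (x OR (z NOR y)))
u7 = u5 NOR u1 = (y XOR (y NOR (x OR (z NOR y)))) NOR (z NOR y)
u8 = u2 OR u7 = (x OR (z NOR y)) OR ((y XOR (y NOR (x OR (z NOR y)))) NOR (z NOR y))
At x=0, y=0, z=0: circuit gives 1, formula gives 0.

No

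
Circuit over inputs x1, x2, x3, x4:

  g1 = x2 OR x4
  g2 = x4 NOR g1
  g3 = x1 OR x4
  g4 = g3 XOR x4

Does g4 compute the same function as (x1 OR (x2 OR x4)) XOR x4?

No

g3 = x1 OR x4
g4 = g3 XOR x4 = (x1 OR x4) XOR x4
At x1=0, x2=1, x3=0, x4=0: circuit gives 0, formula gives 1.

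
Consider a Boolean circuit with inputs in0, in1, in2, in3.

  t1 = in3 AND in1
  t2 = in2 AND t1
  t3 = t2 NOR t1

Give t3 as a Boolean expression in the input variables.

t1 = in3 AND in1
t2 = in2 AND t1 = in2 AND (in3 AND in1)
t3 = t2 NOR t1 = (in2 AND (in3 AND in1)) NOR (in3 AND in1)

(in2 AND (in3 AND in1)) NOR (in3 AND in1)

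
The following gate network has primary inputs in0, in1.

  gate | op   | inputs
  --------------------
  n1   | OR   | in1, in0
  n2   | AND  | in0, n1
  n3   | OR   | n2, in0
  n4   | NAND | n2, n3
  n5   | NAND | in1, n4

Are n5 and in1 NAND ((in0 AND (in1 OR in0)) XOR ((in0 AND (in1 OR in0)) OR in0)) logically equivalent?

n1 = in1 OR in0
n2 = in0 AND n1 = in0 AND (in1 OR in0)
n3 = n2 OR in0 = (in0 AND (in1 OR in0)) OR in0
n4 = n2 NAND n3 = (in0 AND (in1 OR in0)) NAND ((in0 AND (in1 OR in0)) OR in0)
n5 = in1 NAND n4 = in1 NAND ((in0 AND (in1 OR in0)) NAND ((in0 AND (in1 OR in0)) OR in0))
At in0=0, in1=1: circuit gives 0, formula gives 1.

No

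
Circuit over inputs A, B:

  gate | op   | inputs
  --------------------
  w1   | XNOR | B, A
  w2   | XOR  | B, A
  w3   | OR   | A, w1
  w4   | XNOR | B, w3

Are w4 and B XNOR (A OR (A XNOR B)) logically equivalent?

Yes

w1 = B XNOR A
w3 = A OR w1 = A OR (B XNOR A)
w4 = B XNOR w3 = B XNOR (A OR (B XNOR A))
At A=0, B=0: circuit gives 0, formula gives 0.
At A=1, B=1: circuit gives 1, formula gives 1.
Agrees on all 4 inputs.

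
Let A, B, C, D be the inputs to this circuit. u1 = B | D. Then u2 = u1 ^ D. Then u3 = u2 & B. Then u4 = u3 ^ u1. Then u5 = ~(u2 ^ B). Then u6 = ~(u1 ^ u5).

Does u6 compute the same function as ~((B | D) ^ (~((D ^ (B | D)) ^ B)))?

Yes

u1 = B | D
u2 = u1 ^ D = (B | D) ^ D
u5 = ~(u2 ^ B) = ~(((B | D) ^ D) ^ B)
u6 = ~(u1 ^ u5) = ~((B | D) ^ (~(((B | D) ^ D) ^ B)))
At A=0, B=0, C=0, D=0: circuit gives 0, formula gives 0.
At A=0, B=0, C=0, D=1: circuit gives 1, formula gives 1.
Agrees on all 16 inputs.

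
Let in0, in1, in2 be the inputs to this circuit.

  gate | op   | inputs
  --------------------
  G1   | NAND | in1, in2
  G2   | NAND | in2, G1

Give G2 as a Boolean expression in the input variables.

G1 = in1 NAND in2
G2 = in2 NAND G1 = in2 NAND (in1 NAND in2)

in2 NAND (in1 NAND in2)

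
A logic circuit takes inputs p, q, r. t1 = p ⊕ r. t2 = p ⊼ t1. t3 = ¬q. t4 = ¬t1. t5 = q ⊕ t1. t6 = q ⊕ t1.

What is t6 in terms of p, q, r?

t1 = p ⊕ r
t6 = q ⊕ t1 = q ⊕ (p ⊕ r)

q ⊕ (p ⊕ r)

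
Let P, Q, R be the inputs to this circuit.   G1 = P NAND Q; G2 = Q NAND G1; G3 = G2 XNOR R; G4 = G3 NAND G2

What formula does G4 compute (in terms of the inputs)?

G1 = P NAND Q
G2 = Q NAND G1 = Q NAND (P NAND Q)
G3 = G2 XNOR R = (Q NAND (P NAND Q)) XNOR R
G4 = G3 NAND G2 = ((Q NAND (P NAND Q)) XNOR R) NAND (Q NAND (P NAND Q))

((Q NAND (P NAND Q)) XNOR R) NAND (Q NAND (P NAND Q))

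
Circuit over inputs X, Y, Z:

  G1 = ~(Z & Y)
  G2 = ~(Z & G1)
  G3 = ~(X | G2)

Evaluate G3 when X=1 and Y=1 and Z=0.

0

G1 = ~(0 & 1) = 1
G2 = ~(0 & 1) = 1
G3 = ~(1 | 1) = 0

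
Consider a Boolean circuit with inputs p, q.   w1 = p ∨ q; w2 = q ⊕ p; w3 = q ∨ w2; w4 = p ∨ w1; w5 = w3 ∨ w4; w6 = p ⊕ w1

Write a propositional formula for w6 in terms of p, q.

w1 = p ∨ q
w6 = p ⊕ w1 = p ⊕ (p ∨ q)

p ⊕ (p ∨ q)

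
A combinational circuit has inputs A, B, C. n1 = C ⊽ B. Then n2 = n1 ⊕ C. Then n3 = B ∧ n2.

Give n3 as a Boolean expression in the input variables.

B ∧ ((C ⊽ B) ⊕ C)

n1 = C ⊽ B
n2 = n1 ⊕ C = (C ⊽ B) ⊕ C
n3 = B ∧ n2 = B ∧ ((C ⊽ B) ⊕ C)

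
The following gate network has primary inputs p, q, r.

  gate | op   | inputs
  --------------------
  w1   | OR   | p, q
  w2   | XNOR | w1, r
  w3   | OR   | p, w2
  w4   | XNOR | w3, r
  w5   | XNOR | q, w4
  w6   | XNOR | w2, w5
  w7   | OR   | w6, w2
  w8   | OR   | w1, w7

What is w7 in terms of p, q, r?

w1 = p OR q
w2 = w1 XNOR r = (p OR q) XNOR r
w3 = p OR w2 = p OR ((p OR q) XNOR r)
w4 = w3 XNOR r = (p OR ((p OR q) XNOR r)) XNOR r
w5 = q XNOR w4 = q XNOR ((p OR ((p OR q) XNOR r)) XNOR r)
w6 = w2 XNOR w5 = ((p OR q) XNOR r) XNOR (q XNOR ((p OR ((p OR q) XNOR r)) XNOR r))
w7 = w6 OR w2 = (((p OR q) XNOR r) XNOR (q XNOR ((p OR ((p OR q) XNOR r)) XNOR r))) OR ((p OR q) XNOR r)

(((p OR q) XNOR r) XNOR (q XNOR ((p OR ((p OR q) XNOR r)) XNOR r))) OR ((p OR q) XNOR r)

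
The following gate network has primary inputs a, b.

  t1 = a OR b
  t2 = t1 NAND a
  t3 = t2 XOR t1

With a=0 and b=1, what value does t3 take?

0

t1 = 0 OR 1 = 1
t2 = 1 NAND 0 = 1
t3 = 1 XOR 1 = 0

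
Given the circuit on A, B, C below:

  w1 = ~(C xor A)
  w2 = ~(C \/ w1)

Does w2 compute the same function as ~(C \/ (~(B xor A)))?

No

w1 = ~(C xor A)
w2 = ~(C \/ w1) = ~(C \/ (~(C xor A)))
At A=0, B=1, C=0: circuit gives 0, formula gives 1.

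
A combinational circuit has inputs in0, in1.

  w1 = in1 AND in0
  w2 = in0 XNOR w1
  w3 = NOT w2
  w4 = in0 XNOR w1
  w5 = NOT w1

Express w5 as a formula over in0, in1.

w1 = in1 AND in0
w5 = NOT w1 = NOT (in1 AND in0)

NOT (in1 AND in0)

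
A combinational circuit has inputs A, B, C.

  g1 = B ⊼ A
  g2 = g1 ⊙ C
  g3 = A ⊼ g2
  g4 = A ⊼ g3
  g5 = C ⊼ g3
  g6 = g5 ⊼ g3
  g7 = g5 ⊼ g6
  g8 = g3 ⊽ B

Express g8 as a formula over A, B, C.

(A ⊼ ((B ⊼ A) ⊙ C)) ⊽ B

g1 = B ⊼ A
g2 = g1 ⊙ C = (B ⊼ A) ⊙ C
g3 = A ⊼ g2 = A ⊼ ((B ⊼ A) ⊙ C)
g8 = g3 ⊽ B = (A ⊼ ((B ⊼ A) ⊙ C)) ⊽ B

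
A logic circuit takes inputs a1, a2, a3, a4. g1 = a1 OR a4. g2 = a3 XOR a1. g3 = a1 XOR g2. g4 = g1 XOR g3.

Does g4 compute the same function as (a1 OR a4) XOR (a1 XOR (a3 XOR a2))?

g1 = a1 OR a4
g2 = a3 XOR a1
g3 = a1 XOR g2 = a1 XOR (a3 XOR a1)
g4 = g1 XOR g3 = (a1 OR a4) XOR (a1 XOR (a3 XOR a1))
At a1=0, a2=1, a3=0, a4=0: circuit gives 0, formula gives 1.

No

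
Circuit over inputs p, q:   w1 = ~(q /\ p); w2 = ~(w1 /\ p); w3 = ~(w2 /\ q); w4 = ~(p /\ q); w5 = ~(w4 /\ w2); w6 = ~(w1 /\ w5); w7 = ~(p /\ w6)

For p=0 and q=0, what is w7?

1

w1 = ~(0 /\ 0) = 1
w2 = ~(1 /\ 0) = 1
w4 = ~(0 /\ 0) = 1
w5 = ~(1 /\ 1) = 0
w6 = ~(1 /\ 0) = 1
w7 = ~(0 /\ 1) = 1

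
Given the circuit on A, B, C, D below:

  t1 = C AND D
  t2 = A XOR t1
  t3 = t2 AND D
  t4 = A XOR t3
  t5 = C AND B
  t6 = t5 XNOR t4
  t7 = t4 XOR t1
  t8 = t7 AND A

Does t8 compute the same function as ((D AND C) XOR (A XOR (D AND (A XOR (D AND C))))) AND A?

t1 = C AND D
t2 = A XOR t1 = A XOR (C AND D)
t3 = t2 AND D = (A XOR (C AND D)) AND D
t4 = A XOR t3 = A XOR ((A XOR (C AND D)) AND D)
t7 = t4 XOR t1 = (A XOR ((A XOR (C AND D)) AND D)) XOR (C AND D)
t8 = t7 AND A = ((A XOR ((A XOR (C AND D)) AND D)) XOR (C AND D)) AND A
At A=0, B=0, C=0, D=0: circuit gives 0, formula gives 0.
At A=1, B=0, C=0, D=0: circuit gives 1, formula gives 1.
Agrees on all 16 inputs.

Yes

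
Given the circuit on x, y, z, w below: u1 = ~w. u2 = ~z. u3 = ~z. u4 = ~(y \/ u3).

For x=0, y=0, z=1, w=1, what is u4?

u3 = ~1 = 0
u4 = ~(0 \/ 0) = 1

1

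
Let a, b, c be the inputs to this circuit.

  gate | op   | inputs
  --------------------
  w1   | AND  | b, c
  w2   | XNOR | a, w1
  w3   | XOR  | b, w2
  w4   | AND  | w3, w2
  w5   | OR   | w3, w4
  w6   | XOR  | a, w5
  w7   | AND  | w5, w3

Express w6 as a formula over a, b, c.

w1 = b AND c
w2 = a XNOR w1 = a XNOR (b AND c)
w3 = b XOR w2 = b XOR (a XNOR (b AND c))
w4 = w3 AND w2 = (b XOR (a XNOR (b AND c))) AND (a XNOR (b AND c))
w5 = w3 OR w4 = (b XOR (a XNOR (b AND c))) OR ((b XOR (a XNOR (b AND c))) AND (a XNOR (b AND c)))
w6 = a XOR w5 = a XOR ((b XOR (a XNOR (b AND c))) OR ((b XOR (a XNOR (b AND c))) AND (a XNOR (b AND c))))

a XOR ((b XOR (a XNOR (b AND c))) OR ((b XOR (a XNOR (b AND c))) AND (a XNOR (b AND c))))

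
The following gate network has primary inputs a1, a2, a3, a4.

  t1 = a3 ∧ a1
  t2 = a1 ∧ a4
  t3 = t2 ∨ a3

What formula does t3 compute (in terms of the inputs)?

(a1 ∧ a4) ∨ a3

t2 = a1 ∧ a4
t3 = t2 ∨ a3 = (a1 ∧ a4) ∨ a3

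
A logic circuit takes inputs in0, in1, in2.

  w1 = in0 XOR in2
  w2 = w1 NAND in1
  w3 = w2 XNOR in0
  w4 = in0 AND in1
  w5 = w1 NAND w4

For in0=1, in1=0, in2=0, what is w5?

w1 = 1 XOR 0 = 1
w4 = 1 AND 0 = 0
w5 = 1 NAND 0 = 1

1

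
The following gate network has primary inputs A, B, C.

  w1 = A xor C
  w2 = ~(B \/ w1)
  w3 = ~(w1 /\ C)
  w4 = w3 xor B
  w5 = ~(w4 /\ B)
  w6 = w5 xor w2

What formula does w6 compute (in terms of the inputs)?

w1 = A xor C
w2 = ~(B \/ w1) = ~(B \/ (A xor C))
w3 = ~(w1 /\ C) = ~((A xor C) /\ C)
w4 = w3 xor B = (~((A xor C) /\ C)) xor B
w5 = ~(w4 /\ B) = ~(((~((A xor C) /\ C)) xor B) /\ B)
w6 = w5 xor w2 = (~(((~((A xor C) /\ C)) xor B) /\ B)) xor (~(B \/ (A xor C)))

(~(((~((A xor C) /\ C)) xor B) /\ B)) xor (~(B \/ (A xor C)))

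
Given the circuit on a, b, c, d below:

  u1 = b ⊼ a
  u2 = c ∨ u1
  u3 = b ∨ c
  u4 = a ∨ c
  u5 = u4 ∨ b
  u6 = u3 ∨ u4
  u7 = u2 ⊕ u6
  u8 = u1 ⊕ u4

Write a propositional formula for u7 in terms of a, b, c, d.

u1 = b ⊼ a
u2 = c ∨ u1 = c ∨ (b ⊼ a)
u3 = b ∨ c
u4 = a ∨ c
u6 = u3 ∨ u4 = (b ∨ c) ∨ (a ∨ c)
u7 = u2 ⊕ u6 = (c ∨ (b ⊼ a)) ⊕ ((b ∨ c) ∨ (a ∨ c))

(c ∨ (b ⊼ a)) ⊕ ((b ∨ c) ∨ (a ∨ c))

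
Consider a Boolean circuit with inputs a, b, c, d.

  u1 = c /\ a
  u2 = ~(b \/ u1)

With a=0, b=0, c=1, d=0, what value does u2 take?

u1 = 1 /\ 0 = 0
u2 = ~(0 \/ 0) = 1

1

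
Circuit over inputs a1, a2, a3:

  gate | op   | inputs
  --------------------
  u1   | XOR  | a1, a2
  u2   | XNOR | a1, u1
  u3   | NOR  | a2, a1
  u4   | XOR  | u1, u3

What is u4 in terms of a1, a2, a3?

u1 = a1 XOR a2
u3 = a2 NOR a1
u4 = u1 XOR u3 = (a1 XOR a2) XOR (a2 NOR a1)

(a1 XOR a2) XOR (a2 NOR a1)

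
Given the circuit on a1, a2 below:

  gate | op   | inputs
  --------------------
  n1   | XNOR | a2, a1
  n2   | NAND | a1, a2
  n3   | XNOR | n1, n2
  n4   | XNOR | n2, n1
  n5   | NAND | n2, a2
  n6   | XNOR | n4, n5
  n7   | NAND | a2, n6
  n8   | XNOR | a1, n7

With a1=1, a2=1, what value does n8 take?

n1 = 1 XNOR 1 = 1
n2 = 1 NAND 1 = 0
n4 = 0 XNOR 1 = 0
n5 = 0 NAND 1 = 1
n6 = 0 XNOR 1 = 0
n7 = 1 NAND 0 = 1
n8 = 1 XNOR 1 = 1

1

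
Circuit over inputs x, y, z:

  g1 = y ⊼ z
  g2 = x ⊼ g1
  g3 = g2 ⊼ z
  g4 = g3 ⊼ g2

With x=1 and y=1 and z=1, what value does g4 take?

1

g1 = 1 ⊼ 1 = 0
g2 = 1 ⊼ 0 = 1
g3 = 1 ⊼ 1 = 0
g4 = 0 ⊼ 1 = 1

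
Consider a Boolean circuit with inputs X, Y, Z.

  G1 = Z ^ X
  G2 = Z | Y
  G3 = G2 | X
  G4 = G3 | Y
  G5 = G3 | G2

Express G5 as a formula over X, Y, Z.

G2 = Z | Y
G3 = G2 | X = (Z | Y) | X
G5 = G3 | G2 = ((Z | Y) | X) | (Z | Y)

((Z | Y) | X) | (Z | Y)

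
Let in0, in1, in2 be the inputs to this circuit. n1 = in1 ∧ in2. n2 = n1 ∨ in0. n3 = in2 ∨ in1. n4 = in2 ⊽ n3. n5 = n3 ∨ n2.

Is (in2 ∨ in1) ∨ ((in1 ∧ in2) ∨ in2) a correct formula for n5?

n1 = in1 ∧ in2
n2 = n1 ∨ in0 = (in1 ∧ in2) ∨ in0
n3 = in2 ∨ in1
n5 = n3 ∨ n2 = (in2 ∨ in1) ∨ ((in1 ∧ in2) ∨ in0)
At in0=1, in1=0, in2=0: circuit gives 1, formula gives 0.

No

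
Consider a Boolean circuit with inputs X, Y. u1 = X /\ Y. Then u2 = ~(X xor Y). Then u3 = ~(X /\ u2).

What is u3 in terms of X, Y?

~(X /\ (~(X xor Y)))

u2 = ~(X xor Y)
u3 = ~(X /\ u2) = ~(X /\ (~(X xor Y)))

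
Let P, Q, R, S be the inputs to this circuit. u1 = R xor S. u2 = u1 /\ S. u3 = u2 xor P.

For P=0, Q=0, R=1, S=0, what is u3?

0

u1 = 1 xor 0 = 1
u2 = 1 /\ 0 = 0
u3 = 0 xor 0 = 0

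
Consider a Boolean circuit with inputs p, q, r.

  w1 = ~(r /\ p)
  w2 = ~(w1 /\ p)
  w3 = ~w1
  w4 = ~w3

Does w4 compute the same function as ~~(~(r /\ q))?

w1 = ~(r /\ p)
w3 = ~w1 = ~(~(r /\ p))
w4 = ~w3 = ~~(~(r /\ p))
At p=0, q=1, r=1: circuit gives 1, formula gives 0.

No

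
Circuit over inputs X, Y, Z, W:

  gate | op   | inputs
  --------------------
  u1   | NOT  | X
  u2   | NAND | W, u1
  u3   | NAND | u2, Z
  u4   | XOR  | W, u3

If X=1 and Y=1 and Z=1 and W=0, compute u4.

u1 = NOT 1 = 0
u2 = 0 NAND 0 = 1
u3 = 1 NAND 1 = 0
u4 = 0 XOR 0 = 0

0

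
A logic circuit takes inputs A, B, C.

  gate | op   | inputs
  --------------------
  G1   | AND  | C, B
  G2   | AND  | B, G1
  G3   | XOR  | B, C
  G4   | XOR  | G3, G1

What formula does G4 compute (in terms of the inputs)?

(B XOR C) XOR (C AND B)

G1 = C AND B
G3 = B XOR C
G4 = G3 XOR G1 = (B XOR C) XOR (C AND B)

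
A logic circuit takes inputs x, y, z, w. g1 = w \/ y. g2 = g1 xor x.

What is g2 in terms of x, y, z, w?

g1 = w \/ y
g2 = g1 xor x = (w \/ y) xor x

(w \/ y) xor x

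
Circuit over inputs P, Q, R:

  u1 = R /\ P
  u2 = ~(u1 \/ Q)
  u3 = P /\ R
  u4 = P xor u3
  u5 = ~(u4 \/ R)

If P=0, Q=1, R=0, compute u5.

u3 = 0 /\ 0 = 0
u4 = 0 xor 0 = 0
u5 = ~(0 \/ 0) = 1

1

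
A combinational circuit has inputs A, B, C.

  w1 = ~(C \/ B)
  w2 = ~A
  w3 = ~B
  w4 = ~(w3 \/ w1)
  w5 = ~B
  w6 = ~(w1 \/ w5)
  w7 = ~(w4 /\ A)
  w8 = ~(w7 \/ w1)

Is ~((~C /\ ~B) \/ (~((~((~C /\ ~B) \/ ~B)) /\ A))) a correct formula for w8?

w1 = ~(C \/ B)
w3 = ~B
w4 = ~(w3 \/ w1) = ~(~B \/ (~(C \/ B)))
w7 = ~(w4 /\ A) = ~((~(~B \/ (~(C \/ B)))) /\ A)
w8 = ~(w7 \/ w1) = ~((~((~(~B \/ (~(C \/ B)))) /\ A)) \/ (~(C \/ B)))
At A=0, B=0, C=0: circuit gives 0, formula gives 0.
At A=1, B=1, C=0: circuit gives 1, formula gives 1.
Agrees on all 8 inputs.

Yes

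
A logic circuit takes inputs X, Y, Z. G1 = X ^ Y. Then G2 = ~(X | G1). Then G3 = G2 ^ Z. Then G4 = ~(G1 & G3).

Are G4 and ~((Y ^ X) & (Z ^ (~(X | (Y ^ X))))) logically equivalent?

Yes

G1 = X ^ Y
G2 = ~(X | G1) = ~(X | (X ^ Y))
G3 = G2 ^ Z = (~(X | (X ^ Y))) ^ Z
G4 = ~(G1 & G3) = ~((X ^ Y) & ((~(X | (X ^ Y))) ^ Z))
At X=0, Y=1, Z=1: circuit gives 0, formula gives 0.
At X=0, Y=0, Z=0: circuit gives 1, formula gives 1.
Agrees on all 8 inputs.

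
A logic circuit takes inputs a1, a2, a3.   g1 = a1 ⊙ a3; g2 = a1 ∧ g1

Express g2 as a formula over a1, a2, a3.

a1 ∧ (a1 ⊙ a3)

g1 = a1 ⊙ a3
g2 = a1 ∧ g1 = a1 ∧ (a1 ⊙ a3)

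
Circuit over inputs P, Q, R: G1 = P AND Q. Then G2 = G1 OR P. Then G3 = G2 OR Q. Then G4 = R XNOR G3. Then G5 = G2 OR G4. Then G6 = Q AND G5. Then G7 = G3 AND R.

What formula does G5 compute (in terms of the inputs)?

((P AND Q) OR P) OR (R XNOR (((P AND Q) OR P) OR Q))

G1 = P AND Q
G2 = G1 OR P = (P AND Q) OR P
G3 = G2 OR Q = ((P AND Q) OR P) OR Q
G4 = R XNOR G3 = R XNOR (((P AND Q) OR P) OR Q)
G5 = G2 OR G4 = ((P AND Q) OR P) OR (R XNOR (((P AND Q) OR P) OR Q))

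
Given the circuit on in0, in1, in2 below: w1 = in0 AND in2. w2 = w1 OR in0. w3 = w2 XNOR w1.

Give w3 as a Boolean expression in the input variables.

w1 = in0 AND in2
w2 = w1 OR in0 = (in0 AND in2) OR in0
w3 = w2 XNOR w1 = ((in0 AND in2) OR in0) XNOR (in0 AND in2)

((in0 AND in2) OR in0) XNOR (in0 AND in2)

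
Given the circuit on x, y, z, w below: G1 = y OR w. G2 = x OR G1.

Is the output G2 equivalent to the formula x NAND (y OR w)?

No

G1 = y OR w
G2 = x OR G1 = x OR (y OR w)
At x=0, y=0, z=0, w=0: circuit gives 0, formula gives 1.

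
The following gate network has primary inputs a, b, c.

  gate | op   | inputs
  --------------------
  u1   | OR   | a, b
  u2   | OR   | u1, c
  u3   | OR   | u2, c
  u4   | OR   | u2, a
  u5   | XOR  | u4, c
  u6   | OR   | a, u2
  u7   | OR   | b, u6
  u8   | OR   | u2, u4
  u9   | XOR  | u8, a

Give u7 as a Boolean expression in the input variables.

b OR (a OR ((a OR b) OR c))

u1 = a OR b
u2 = u1 OR c = (a OR b) OR c
u6 = a OR u2 = a OR ((a OR b) OR c)
u7 = b OR u6 = b OR (a OR ((a OR b) OR c))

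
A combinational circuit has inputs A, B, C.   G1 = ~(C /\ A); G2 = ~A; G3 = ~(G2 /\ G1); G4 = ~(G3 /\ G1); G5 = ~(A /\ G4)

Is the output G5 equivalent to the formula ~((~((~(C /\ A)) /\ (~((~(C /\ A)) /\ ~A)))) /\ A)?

G1 = ~(C /\ A)
G2 = ~A
G3 = ~(G2 /\ G1) = ~(~A /\ (~(C /\ A)))
G4 = ~(G3 /\ G1) = ~((~(~A /\ (~(C /\ A)))) /\ (~(C /\ A)))
G5 = ~(A /\ G4) = ~(A /\ (~((~(~A /\ (~(C /\ A)))) /\ (~(C /\ A)))))
At A=1, B=0, C=1: circuit gives 0, formula gives 0.
At A=0, B=0, C=0: circuit gives 1, formula gives 1.
Agrees on all 8 inputs.

Yes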